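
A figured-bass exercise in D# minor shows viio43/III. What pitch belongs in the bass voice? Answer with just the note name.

B

The applied chord viio43/III is rooted on E#: E#-G#-B-D.
The figure 43 means second inversion — the fifth is in the bass.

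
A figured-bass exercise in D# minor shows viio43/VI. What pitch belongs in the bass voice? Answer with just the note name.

E

The applied chord viio43/VI is rooted on A#: A#-C#-E-G.
The figure 43 means second inversion — the fifth is in the bass.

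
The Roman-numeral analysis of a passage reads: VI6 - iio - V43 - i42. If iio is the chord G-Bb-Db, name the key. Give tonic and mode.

F minor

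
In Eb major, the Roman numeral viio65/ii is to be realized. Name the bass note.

G

The applied chord viio65/ii is rooted on E: E-G-Bb-Db.
The figure 65 means first inversion — the third is in the bass.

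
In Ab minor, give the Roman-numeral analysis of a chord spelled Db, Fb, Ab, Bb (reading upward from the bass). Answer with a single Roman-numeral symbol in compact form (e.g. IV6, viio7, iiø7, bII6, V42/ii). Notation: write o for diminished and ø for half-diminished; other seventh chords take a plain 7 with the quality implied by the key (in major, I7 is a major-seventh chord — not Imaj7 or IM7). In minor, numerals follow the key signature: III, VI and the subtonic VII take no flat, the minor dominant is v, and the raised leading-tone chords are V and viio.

Stacked in thirds the chord is Bb-Db-Fb-Ab: a half-diminished seventh chord on Bb.
Bb is scale degree 2 in Ab minor, and a half-diminished seventh chord on that degree is written iiø7.
With Db in the bass the chord is in first inversion, so the figured bass is 65.

iiø65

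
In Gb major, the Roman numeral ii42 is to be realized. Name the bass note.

ii in Gb major has root Ab; the chord is Ab-Cb-Eb-Gb.
The figure 42 means third inversion — the seventh is in the bass.

Gb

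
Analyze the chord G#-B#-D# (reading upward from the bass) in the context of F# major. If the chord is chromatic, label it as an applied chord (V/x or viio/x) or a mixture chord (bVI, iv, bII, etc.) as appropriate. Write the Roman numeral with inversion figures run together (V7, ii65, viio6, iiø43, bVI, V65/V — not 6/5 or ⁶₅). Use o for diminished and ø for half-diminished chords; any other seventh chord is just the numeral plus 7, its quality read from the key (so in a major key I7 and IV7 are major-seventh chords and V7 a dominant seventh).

The pitches G#-B#-D# form a major triad rooted on G#.
G# is not a diatonic chord root with this quality in F# major, but it lies a perfect fifth above C# (V), so the chord functions as an applied dominant of V.

V/V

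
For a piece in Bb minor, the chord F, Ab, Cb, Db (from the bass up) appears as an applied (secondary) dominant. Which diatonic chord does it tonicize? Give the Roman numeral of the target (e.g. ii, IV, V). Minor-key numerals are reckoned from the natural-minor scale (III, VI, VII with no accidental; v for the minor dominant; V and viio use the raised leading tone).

VI

The chord is a dominant seventh chord on Db.
A dominant resolves down a perfect fifth: Db → Gb. In Bb minor, Gb is scale degree 6, i.e. VI.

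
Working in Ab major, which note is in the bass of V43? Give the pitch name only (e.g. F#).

V in Ab major has root Eb; the chord is Eb-G-Bb-Db.
The figure 43 means second inversion — the fifth is in the bass.

Bb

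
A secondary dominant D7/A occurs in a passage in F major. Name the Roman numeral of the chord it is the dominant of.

ii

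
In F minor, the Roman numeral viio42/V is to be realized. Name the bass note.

The applied chord viio42/V is rooted on B: B-D-F-Ab.
The figure 42 means third inversion — the seventh is in the bass.

Ab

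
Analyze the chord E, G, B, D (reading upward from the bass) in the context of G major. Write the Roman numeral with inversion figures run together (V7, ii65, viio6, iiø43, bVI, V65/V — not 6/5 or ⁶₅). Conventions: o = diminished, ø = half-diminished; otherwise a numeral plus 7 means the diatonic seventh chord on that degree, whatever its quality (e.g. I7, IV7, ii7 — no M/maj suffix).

vi7

Stacked in thirds the chord is E-G-B-D: a minor seventh chord on E.
In G major, E is the submediant; the diatonic minor seventh chord there is vi7.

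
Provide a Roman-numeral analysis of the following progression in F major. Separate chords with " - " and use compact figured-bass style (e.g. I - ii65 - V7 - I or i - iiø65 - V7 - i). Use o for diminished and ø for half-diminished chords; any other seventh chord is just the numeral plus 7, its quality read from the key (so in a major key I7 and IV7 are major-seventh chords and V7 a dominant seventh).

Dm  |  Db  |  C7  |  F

vi - bVI - V7 - I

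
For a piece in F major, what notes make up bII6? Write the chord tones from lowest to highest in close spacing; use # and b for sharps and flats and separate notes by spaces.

Scale degree 2 in F major is G; lowering it a half step gives Gb. bII6 is the Neapolitan sixth — a major triad on the lowered second degree, here in its customary first inversion.
So the chord is Gb-Bb-Db, a major triad.
With the 6 figure the chord is in first inversion; from the bass Bb upward in close position it reads Bb-Db-Gb.

Bb Db Gb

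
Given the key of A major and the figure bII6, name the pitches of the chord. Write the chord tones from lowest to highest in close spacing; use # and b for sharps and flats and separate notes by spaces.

bII6 is the Neapolitan sixth — a major triad on the lowered second degree, here in its customary first inversion. In A major that root is Bb.
So the chord is Bb-D-F.
With the 6 figure the chord is in first inversion; from the bass D upward in close position it reads D-F-Bb.

D F Bb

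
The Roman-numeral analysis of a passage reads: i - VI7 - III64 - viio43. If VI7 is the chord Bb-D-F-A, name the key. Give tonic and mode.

VI7 is given as Bb-D-F-A — a major seventh chord with root Bb.
VI7 on Bb implies Bb is the submediant; that puts the tonic at D, and the uppercase numeral fits minor mode.

D minor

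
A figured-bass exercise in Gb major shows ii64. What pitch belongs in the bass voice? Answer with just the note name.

Eb

ii in Gb major has root Ab; the chord is Ab-Cb-Eb.
The figure 64 means second inversion — the fifth is in the bass.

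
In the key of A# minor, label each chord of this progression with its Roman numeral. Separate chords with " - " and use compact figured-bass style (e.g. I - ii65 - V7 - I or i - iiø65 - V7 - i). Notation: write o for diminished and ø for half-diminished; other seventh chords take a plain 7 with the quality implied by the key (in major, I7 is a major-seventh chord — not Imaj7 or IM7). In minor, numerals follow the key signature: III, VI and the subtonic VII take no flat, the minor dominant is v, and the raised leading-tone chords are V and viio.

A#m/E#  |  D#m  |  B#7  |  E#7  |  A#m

i64 - iv - V7/V - V7 - i

A#m/E#: minor triad on A# = scale degree 1 → i64.
D#m: minor triad on D# = scale degree 4 → iv.
B#7: chromatic; B# is V of V, so V7/V.
E#7: dominant seventh chord on E# = scale degree 5 → V7.
A#m: root A# is the tonic; minor triad there is i.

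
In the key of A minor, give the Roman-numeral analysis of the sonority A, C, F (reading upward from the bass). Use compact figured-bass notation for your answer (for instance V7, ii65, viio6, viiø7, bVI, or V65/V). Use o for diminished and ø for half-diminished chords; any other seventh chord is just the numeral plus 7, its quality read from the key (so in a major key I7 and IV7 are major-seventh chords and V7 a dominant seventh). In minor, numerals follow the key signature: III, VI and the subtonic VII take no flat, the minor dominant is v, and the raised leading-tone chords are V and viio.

VI6

Stacked in thirds the chord is F-A-C: a major triad on F.
In A minor, F is the submediant; the diatonic major triad there is VI.
With A in the bass the chord is in first inversion, so the figured bass is 6.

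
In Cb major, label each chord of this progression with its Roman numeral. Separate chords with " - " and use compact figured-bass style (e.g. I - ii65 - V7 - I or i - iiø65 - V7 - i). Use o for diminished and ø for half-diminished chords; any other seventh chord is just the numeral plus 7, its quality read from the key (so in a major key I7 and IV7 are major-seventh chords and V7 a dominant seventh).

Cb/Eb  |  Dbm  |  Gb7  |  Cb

Cb/Eb: root Cb is the tonic; major triad there is I6.
Dbm: root Db is the supertonic; minor triad there is ii.
Gb7: dominant seventh chord on Gb = scale degree 5 → V7.
Cb has root Cb, degree 1 in Cb major, so I.

I6 - ii - V7 - I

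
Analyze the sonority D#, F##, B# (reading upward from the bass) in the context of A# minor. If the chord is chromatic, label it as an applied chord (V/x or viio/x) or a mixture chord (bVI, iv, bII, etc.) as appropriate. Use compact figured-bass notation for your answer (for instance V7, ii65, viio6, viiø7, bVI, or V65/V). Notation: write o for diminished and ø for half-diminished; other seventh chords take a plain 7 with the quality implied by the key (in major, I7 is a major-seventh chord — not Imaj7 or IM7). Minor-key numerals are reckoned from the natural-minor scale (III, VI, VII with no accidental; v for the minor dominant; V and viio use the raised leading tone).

Stacked in thirds the chord is B#-D#-F##: a minor triad on B#.
B# is the second degree of A# minor. This is the minor supertonic, borrowed from the parallel major (the Dorian ii).
With D# in the bass the chord is in first inversion, so the figured bass is 6.

ii6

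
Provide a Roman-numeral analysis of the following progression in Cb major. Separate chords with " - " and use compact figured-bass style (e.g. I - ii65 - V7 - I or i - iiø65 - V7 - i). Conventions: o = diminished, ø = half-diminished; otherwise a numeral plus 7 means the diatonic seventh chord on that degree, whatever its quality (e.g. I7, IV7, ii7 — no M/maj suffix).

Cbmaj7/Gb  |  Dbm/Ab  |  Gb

Cbmaj7/Gb: major seventh chord on Cb = scale degree 1 → I43.
Dbm/Ab has root Db, degree 2 in Cb major, so ii64.
Gb: root Gb is the dominant; major triad there is V.

I43 - ii64 - V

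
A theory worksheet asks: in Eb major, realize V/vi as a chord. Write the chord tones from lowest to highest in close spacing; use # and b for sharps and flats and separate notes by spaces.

The slash means an applied dominant: we want the dominant of vi. In Eb major, vi is C minor, and its dominant is built on G.
Building a major triad on G gives G-B-D.

G B D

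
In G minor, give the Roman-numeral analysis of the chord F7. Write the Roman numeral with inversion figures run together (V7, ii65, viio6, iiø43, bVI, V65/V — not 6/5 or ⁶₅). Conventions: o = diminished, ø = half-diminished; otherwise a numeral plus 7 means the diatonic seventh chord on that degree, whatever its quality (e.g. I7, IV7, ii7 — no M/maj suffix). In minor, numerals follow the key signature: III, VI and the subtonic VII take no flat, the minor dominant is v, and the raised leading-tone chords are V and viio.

Stacked in thirds the chord is F-A-C-Eb: a dominant seventh chord on F.
F is scale degree 7 in G minor, and a dominant seventh chord on that degree is written VII7.

VII7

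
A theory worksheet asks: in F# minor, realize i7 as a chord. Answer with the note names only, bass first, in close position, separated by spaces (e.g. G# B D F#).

The numeral's case and figure indicate a minor seventh chord. In F# minor its root, scale degree 1, is F#.
That chord is spelled F#-A-C#-E.

F# A C# E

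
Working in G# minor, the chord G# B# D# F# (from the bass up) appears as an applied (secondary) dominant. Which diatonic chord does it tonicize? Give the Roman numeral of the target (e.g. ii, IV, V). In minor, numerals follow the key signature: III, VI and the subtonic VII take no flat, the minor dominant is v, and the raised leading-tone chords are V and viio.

iv

The chord is a dominant seventh chord on G#.
A dominant resolves down a perfect fifth: G# → C#. In G# minor, C# is scale degree 4, i.e. iv.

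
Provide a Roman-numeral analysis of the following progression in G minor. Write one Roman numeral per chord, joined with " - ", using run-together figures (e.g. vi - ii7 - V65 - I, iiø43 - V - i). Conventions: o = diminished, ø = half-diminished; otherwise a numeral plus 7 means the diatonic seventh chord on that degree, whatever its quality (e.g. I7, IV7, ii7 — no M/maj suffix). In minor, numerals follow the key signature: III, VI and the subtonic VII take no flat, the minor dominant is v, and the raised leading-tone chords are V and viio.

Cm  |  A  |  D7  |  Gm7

iv - V/V - V7 - i7

Cm has root C, degree 4 in G minor, so iv.
A is the secondary dominant of V (major triad on A): V/V.
D7: dominant seventh chord on D = scale degree 5 → V7.
Gm7: root G is the tonic; minor seventh chord there is i7.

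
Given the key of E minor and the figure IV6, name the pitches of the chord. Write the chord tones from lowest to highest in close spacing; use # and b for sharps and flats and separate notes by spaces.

C# E A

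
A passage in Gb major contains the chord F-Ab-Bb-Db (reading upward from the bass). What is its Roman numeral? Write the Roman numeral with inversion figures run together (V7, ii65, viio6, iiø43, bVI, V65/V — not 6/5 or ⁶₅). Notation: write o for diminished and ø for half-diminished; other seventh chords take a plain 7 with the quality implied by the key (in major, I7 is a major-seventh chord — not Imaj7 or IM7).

Stacked in thirds the chord is Bb-Db-F-Ab: a minor seventh chord on Bb.
Bb is scale degree 3 in Gb major, and a minor seventh chord on that degree is written iii7.
With F in the bass the chord is in second inversion, so the figured bass is 43.

iii43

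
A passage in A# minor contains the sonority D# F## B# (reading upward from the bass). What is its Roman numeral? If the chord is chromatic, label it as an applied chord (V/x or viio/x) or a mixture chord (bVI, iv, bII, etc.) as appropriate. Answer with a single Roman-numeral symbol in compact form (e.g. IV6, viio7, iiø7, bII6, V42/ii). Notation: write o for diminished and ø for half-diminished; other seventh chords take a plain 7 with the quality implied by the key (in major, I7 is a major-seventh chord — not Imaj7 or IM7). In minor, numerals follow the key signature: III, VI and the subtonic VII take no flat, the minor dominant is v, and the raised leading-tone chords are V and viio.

ii6

The pitches B#-D#-F## form a minor triad rooted on B#.
B# is the second degree of A# minor. This is the minor supertonic, borrowed from the parallel major (the Dorian ii).
With D# in the bass the chord is in first inversion, so the figured bass is 6.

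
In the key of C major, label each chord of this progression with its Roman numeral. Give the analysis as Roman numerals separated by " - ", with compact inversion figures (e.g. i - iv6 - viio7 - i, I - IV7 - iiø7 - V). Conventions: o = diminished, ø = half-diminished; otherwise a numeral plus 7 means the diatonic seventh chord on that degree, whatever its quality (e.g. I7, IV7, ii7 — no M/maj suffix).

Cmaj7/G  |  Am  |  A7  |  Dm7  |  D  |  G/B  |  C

Cmaj7/G: major seventh chord on C = scale degree 1 → I43.
Am: minor triad on A = scale degree 6 → vi.
A7 is the secondary dominant of ii (dominant seventh chord on A): V7/ii.
Dm7 has root D, degree 2 in C major, so ii7.
D is the secondary dominant of V (major triad on D): V/V.
G/B: major triad on G = scale degree 5 → V6.
C: root C is the tonic; major triad there is I.

I43 - vi - V7/ii - ii7 - V/V - V6 - I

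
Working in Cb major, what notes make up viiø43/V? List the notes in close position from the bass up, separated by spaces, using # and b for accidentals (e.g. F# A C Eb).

Cb Eb F Ab

The slash marks an applied leading-tone chord: viio of V. In Cb major, V is Gb, so the leading tone to it is F, a half step below.
Building a half-diminished seventh chord on F gives F-Ab-Cb-Eb.
With the 43 figure the chord is in second inversion; from the bass Cb upward in close position it reads Cb-Eb-F-Ab.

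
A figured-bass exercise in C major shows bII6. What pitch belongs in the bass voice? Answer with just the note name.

bII in C major has root Db; the chord is Db-F-Ab.
The figure 6 means first inversion — the third is in the bass.

F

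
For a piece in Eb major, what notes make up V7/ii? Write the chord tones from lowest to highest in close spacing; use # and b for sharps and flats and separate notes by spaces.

C E G Bb

The slash means an applied dominant: we want the dominant of ii. In Eb major, ii is F minor, and its dominant is built on C.
Building a dominant seventh chord on C gives C-E-G-Bb.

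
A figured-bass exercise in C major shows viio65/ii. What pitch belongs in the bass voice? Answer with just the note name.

The applied chord viio65/ii is rooted on C#: C#-E-G-Bb.
The figure 65 means first inversion — the third is in the bass.

E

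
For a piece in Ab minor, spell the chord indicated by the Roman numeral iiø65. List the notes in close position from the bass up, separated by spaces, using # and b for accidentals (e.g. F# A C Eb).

In Ab minor, scale degree 2 is Bb, and the diatonic chord built there is a half-diminished seventh chord.
That chord is spelled Bb-Db-Fb-Ab.
The figured bass 65 indicates first inversion, placing the third (Db) in the bass: Db-Fb-Ab-Bb.

Db Fb Ab Bb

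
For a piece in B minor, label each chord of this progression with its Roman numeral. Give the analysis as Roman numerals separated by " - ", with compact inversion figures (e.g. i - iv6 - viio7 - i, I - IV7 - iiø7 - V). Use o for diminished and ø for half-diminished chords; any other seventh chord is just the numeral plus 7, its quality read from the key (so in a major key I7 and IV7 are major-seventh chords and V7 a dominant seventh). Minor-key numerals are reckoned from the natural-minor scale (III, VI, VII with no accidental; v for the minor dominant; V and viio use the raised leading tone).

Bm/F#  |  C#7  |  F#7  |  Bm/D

i64 - V7/V - V7 - i6

Bm/F#: minor triad on B = scale degree 1 → i64.
C#7: chromatic; C# is V of V, so V7/V.
F#7: root F# is the dominant; dominant seventh chord there is V7.
Bm/D has root B, degree 1 in B minor, so i6.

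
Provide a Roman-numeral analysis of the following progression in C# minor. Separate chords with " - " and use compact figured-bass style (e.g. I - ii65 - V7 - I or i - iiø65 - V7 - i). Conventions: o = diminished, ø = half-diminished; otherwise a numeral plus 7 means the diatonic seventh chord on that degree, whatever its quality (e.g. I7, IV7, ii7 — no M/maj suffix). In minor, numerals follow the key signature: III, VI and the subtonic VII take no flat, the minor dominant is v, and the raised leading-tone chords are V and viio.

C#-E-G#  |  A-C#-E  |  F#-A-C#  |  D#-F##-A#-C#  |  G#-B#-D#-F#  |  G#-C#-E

C#-E-G#: root C# is the tonic; minor triad there is i.
A-C#-E: major triad on A = scale degree 6 → VI.
F#-A-C#: root F# is the subdominant; minor triad there is iv.
D#-F##-A#-C#: chromatic; D# is V of V, so V7/V.
G#-B#-D#-F#: root G# is the dominant; dominant seventh chord there is V7.
G#-C#-E: root C# is the tonic; minor triad there is i64.

i - VI - iv - V7/V - V7 - i64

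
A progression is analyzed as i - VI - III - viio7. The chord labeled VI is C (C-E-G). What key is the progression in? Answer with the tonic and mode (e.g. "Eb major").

E minor

The anchor chord is a major triad on C, labeled VI.
Counting down 5 scale steps from C places the tonic on E; a major triad on degree 6 is diatonic only in minor.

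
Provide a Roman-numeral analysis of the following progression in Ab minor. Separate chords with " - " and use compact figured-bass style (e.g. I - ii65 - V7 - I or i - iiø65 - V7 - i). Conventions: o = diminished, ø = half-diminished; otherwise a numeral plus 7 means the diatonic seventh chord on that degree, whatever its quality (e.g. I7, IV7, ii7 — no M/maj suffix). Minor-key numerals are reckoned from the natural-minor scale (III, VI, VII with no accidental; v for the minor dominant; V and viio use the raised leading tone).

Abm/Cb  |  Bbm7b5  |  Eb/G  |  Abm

Abm/Cb: minor triad on Ab = scale degree 1 → i6.
Bbm7b5: half-diminished seventh chord on Bb = scale degree 2 → iiø7.
Eb/G has root Eb, degree 5 in Ab minor, so V6.
Abm has root Ab, degree 1 in Ab minor, so i.

i6 - iiø7 - V6 - i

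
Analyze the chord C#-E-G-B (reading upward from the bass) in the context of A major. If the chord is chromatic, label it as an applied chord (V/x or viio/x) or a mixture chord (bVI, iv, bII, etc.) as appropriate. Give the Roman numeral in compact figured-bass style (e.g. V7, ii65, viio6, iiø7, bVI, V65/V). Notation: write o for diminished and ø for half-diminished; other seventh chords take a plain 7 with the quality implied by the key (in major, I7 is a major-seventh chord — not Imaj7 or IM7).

viiø7/IV

The pitches C#-E-G-B form a half-diminished seventh chord rooted on C#.
C# sits a half step below D (IV in A major); a diminished chord there is the applied leading-tone chord of IV.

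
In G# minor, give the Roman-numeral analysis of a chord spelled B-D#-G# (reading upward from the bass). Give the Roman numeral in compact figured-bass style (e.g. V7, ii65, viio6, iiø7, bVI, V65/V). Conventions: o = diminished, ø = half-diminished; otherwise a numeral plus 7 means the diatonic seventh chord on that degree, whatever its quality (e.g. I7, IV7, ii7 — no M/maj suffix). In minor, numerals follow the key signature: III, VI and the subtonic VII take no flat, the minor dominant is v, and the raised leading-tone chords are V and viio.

i6

The pitches G#-B-D# form a minor triad rooted on G#.
G# is scale degree 1 in G# minor, and a minor triad on that degree is written i.
With B in the bass the chord is in first inversion, so the figured bass is 6.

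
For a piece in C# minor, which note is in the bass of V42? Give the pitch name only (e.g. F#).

F#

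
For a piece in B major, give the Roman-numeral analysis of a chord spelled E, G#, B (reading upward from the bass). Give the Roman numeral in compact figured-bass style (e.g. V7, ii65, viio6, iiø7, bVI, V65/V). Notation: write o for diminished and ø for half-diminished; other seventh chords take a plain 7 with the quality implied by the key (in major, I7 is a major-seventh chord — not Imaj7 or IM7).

IV

Stacked in thirds the chord is E-G#-B: a major triad on E.
E is scale degree 4 in B major, and a major triad on that degree is written IV.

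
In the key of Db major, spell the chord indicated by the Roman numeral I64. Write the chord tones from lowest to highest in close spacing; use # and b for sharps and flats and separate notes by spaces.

Ab Db F

The numeral's case and figure indicate a major triad. In Db major its root, scale degree 1, is Db.
That chord is spelled Db-F-Ab.
With the 64 figure the chord is in second inversion; from the bass Ab upward in close position it reads Ab-Db-F.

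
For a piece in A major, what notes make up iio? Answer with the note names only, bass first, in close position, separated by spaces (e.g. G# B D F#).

B D F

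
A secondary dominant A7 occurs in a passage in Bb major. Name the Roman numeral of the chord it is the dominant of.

iii

The chord is a dominant seventh chord on A.
A dominant resolves down a perfect fifth: A → D. In Bb major, D is scale degree 3, i.e. iii.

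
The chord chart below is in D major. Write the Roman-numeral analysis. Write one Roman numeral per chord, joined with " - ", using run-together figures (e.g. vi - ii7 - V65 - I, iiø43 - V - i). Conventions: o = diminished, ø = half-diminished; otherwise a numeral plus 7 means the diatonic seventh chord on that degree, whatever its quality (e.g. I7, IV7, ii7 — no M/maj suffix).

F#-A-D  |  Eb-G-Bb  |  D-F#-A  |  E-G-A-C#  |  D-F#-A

I6 - bII - I - V43 - I

F#-A-D: root D is the tonic; major triad there is I6.
Eb-G-Bb: major triad on Eb — chromatic; Eb is the lowered second degree, so this is the Neapolitan chord, bII.
D-F#-A: root D is the tonic; major triad there is I.
E-G-A-C#: root A is the dominant; dominant seventh chord there is V43.
D-F#-A: major triad on D = scale degree 1 → I.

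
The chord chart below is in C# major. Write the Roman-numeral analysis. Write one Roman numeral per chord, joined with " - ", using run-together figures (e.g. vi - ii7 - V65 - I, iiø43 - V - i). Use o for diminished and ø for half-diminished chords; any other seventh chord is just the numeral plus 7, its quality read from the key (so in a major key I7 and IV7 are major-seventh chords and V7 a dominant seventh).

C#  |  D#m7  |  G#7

I - ii7 - V7

C# has root C#, degree 1 in C# major, so I.
D#m7 has root D#, degree 2 in C# major, so ii7.
G#7: dominant seventh chord on G# = scale degree 5 → V7.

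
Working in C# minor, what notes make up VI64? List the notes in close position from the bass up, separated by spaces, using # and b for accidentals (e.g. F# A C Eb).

E A C#

The numeral's case and figure indicate a major triad. In C# minor its root, the submediant, is A.
That chord is spelled A-C#-E.
With the 64 figure the chord is in second inversion; from the bass E upward in close position it reads E-A-C#.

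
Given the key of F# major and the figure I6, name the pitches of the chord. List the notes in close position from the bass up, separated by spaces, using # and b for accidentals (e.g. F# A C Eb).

A# C# F#

In F# major, the first degree is F#, and the diatonic chord built there is a major triad.
That chord is spelled F#-A#-C#.
The figured bass 6 indicates first inversion, placing the third (A#) in the bass: A#-C#-F#.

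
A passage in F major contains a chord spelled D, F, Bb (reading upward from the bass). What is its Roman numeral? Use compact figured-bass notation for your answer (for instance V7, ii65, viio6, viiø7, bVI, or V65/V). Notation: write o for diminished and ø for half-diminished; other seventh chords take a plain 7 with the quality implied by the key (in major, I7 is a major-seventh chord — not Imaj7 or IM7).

The pitches Bb-D-F form a major triad rooted on Bb.
Bb is scale degree 4 in F major, and a major triad on that degree is written IV.
With D in the bass the chord is in first inversion, so the figured bass is 6.

IV6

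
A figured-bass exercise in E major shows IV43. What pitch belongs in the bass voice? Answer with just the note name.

IV in E major has root A; the chord is A-C#-E-G#.
The figure 43 means second inversion — the fifth is in the bass.

E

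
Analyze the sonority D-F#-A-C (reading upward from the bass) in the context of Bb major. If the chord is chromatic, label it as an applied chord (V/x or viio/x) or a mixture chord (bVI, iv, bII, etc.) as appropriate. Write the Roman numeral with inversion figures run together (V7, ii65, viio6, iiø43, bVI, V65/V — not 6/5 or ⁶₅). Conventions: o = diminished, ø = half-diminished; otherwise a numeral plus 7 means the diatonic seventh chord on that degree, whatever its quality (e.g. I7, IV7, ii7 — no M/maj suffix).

Stacked in thirds the chord is D-F#-A-C: a dominant seventh chord on D.
D is not a diatonic chord root with this quality in Bb major, but it lies a perfect fifth above G (vi), so the chord functions as an applied dominant of vi.

V7/vi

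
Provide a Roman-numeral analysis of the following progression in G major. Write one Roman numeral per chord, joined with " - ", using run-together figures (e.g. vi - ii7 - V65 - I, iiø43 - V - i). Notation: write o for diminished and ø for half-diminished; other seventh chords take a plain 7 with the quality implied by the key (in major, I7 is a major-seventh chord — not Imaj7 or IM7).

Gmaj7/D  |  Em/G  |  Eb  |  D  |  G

I43 - vi6 - bVI - V - I

Gmaj7/D: root G is the tonic; major seventh chord there is I43.
Em/G: minor triad on E = scale degree 6 → vi6.
Eb is non-diatonic — bVI, a mixture chord from G minor.
D: root D is the dominant; major triad there is V.
G has root G, degree 1 in G major, so I.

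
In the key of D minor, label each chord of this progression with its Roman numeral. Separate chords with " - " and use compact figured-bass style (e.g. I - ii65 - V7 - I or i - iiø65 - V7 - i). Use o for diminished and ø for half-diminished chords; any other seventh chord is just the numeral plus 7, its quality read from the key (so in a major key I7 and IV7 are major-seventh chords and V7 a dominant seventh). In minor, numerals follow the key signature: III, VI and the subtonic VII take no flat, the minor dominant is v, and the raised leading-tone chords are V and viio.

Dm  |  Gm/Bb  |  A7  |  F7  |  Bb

i - iv6 - V7 - V7/VI - VI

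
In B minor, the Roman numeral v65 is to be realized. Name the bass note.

A

v in B minor has root F#; the chord is F#-A-C#-E.
The figure 65 means first inversion — the third is in the bass.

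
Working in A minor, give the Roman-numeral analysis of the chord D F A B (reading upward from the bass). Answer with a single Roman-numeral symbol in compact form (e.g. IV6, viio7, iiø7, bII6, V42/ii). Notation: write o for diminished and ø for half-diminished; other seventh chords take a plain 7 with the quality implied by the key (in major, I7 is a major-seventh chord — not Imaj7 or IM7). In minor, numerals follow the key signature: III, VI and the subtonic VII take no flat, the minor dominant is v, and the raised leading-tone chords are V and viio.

iiø65

The pitches B-D-F-A form a half-diminished seventh chord rooted on B.
In A minor, B is the supertonic; the diatonic half-diminished seventh chord there is iiø7.
With D in the bass the chord is in first inversion, so the figured bass is 65.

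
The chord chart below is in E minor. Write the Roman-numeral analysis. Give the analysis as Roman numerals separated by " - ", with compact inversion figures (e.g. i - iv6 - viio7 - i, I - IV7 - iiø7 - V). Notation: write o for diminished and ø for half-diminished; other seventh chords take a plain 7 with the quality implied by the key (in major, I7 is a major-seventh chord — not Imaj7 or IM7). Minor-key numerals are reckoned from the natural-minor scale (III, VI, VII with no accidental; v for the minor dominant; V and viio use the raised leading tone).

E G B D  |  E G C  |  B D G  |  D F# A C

E-G-B-D: minor seventh chord on E = scale degree 1 → i7.
E-G-C: root C is the submediant; major triad there is VI6.
B-D-G has root G, degree 3 in E minor, so III6.
D-F#-A-C has root D, degree 7 in E minor, so VII7.

i7 - VI6 - III6 - VII7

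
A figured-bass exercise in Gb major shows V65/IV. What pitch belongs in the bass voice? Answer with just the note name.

The applied chord V65/IV is rooted on Gb: Gb-Bb-Db-Fb.
The figure 65 means first inversion — the third is in the bass.

Bb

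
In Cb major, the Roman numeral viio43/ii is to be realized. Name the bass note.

Gb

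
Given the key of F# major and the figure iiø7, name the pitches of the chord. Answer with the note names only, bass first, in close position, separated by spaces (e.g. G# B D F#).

Scale degree 2 in F# major is G#; here the chord built on it is altered to a half-diminished seventh chord. iiø7 is the half-diminished supertonic seventh, borrowed from the parallel minor.
So the chord is G#-B-D-F#.

G# B D F#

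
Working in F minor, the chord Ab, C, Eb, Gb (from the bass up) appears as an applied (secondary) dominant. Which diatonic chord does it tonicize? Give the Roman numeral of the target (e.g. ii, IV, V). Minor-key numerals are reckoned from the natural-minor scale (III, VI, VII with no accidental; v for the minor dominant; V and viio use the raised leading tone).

VI

The chord is a dominant seventh chord on Ab.
A dominant resolves down a perfect fifth: Ab → Db. In F minor, Db is scale degree 6, i.e. VI.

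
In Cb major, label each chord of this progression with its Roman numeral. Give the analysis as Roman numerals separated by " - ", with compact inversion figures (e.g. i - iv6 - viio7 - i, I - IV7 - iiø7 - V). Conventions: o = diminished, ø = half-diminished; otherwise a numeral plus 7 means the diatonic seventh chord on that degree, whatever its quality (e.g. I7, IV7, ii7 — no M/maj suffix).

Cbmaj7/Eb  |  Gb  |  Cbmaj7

I65 - V - I7

Cbmaj7/Eb has root Cb, degree 1 in Cb major, so I65.
Gb has root Gb, degree 5 in Cb major, so V.
Cbmaj7: major seventh chord on Cb = scale degree 1 → I7.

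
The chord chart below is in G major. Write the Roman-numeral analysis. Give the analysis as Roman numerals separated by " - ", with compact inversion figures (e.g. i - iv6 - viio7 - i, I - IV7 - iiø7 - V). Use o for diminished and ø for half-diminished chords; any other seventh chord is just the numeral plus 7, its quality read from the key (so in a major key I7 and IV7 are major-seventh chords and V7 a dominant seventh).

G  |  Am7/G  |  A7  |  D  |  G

I - ii42 - V7/V - V - I

G: root G is the tonic; major triad there is I.
Am7/G has root A, degree 2 in G major, so ii42.
A7 is the secondary dominant of V (dominant seventh chord on A): V7/V.
D: major triad on D = scale degree 5 → V.
G: root G is the tonic; major triad there is I.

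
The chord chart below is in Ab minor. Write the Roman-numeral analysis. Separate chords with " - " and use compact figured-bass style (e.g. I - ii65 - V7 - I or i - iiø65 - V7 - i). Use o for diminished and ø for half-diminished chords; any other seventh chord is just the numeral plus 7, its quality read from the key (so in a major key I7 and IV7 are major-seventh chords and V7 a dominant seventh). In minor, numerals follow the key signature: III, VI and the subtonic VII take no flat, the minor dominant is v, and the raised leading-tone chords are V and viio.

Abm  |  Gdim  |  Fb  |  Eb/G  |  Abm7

Abm has root Ab, degree 1 in Ab minor, so i.
Gdim: diminished triad on G = scale degree 7 → viio.
Fb: major triad on Fb = scale degree 6 → VI.
Eb/G: root Eb is the dominant; major triad there is V6.
Abm7: root Ab is the tonic; minor seventh chord there is i7.

i - viio - VI - V6 - i7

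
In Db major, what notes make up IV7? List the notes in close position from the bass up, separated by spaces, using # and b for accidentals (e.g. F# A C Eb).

Gb Bb Db F

The numeral's case and figure indicate a major seventh chord. In Db major its root, the subdominant, is Gb.
Stacking thirds from Gb gives Gb-Bb-Db-F.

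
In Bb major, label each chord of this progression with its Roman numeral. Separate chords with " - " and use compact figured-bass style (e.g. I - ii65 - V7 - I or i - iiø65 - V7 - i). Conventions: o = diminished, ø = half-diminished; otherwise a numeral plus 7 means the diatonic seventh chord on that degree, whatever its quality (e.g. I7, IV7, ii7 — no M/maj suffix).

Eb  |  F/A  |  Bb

IV - V6 - I

Eb: root Eb is the subdominant; major triad there is IV.
F/A: major triad on F = scale degree 5 → V6.
Bb has root Bb, degree 1 in Bb major, so I.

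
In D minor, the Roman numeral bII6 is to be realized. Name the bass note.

G

bII in D minor has root Eb; the chord is Eb-G-Bb.
The figure 6 means first inversion — the third is in the bass.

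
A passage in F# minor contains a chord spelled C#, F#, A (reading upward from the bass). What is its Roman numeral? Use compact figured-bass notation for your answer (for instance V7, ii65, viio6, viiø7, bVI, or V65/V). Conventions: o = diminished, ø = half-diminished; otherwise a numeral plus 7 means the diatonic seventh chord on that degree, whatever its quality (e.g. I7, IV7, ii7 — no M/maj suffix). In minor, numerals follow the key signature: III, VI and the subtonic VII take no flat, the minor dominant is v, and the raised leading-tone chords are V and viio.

i64

The pitches F#-A-C# form a minor triad rooted on F#.
F# is scale degree 1 in F# minor, and a minor triad on that degree is written i.
With C# in the bass the chord is in second inversion, so the figured bass is 64.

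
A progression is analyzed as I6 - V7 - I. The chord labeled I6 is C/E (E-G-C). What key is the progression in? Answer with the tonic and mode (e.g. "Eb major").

C major

The chord C/E is a major triad rooted on C; its label is I6.
If C is scale degree 1 and the mode makes that degree carry a major triad, the tonic is C and the mode is major.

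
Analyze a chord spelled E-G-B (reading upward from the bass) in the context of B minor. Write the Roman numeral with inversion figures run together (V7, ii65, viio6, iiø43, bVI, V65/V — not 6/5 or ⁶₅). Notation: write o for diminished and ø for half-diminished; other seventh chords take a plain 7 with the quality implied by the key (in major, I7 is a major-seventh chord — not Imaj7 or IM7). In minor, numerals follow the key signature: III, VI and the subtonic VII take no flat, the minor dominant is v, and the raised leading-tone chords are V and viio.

Stacked in thirds the chord is E-G-B: a minor triad on E.
In B minor, E is the subdominant; the diatonic minor triad there is iv.

iv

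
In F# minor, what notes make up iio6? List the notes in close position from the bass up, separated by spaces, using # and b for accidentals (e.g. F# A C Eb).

In F# minor, scale degree 2 is G#, and the diatonic chord built there is a diminished triad.
Stacking thirds from G# gives G#-B-D.
With the 6 figure the chord is in first inversion; from the bass B upward in close position it reads B-D-G#.

B D G#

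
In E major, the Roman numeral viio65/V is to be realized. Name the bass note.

The applied chord viio65/V is rooted on A#: A#-C#-E-G.
The figure 65 means first inversion — the third is in the bass.

C#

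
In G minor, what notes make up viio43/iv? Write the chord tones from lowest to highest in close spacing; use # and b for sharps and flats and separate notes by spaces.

F Ab B D

The slash marks an applied leading-tone chord: viio of iv. In G minor, iv is C, so the leading tone to it is B, a half step below.
Building a fully diminished seventh chord on B gives B-D-F-Ab.
The figured bass 43 indicates second inversion, placing the fifth (F) in the bass: F-Ab-B-D.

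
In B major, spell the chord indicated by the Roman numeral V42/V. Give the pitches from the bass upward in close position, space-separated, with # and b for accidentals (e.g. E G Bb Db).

B C# E# G#

V42/V is a secondary dominant — the dominant seventh of V. V in B major is F#, so the applied chord's root is C#, a perfect fifth above.
Building a dominant seventh chord on C# gives C#-E#-G#-B.
With the 42 figure the chord is in third inversion; from the bass B upward in close position it reads B-C#-E#-G#.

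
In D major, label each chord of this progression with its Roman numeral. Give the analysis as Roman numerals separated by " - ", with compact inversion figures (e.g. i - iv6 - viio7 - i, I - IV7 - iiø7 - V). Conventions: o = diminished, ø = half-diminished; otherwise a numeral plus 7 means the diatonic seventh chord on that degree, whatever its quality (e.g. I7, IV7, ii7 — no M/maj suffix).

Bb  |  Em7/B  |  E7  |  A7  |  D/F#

bVI - ii43 - V7/V - V7 - I6

Bb: major triad on Bb — chromatic; bVI (borrowed from the parallel minor).
Em7/B: minor seventh chord on E = scale degree 2 → ii43.
E7 is the secondary dominant of V (dominant seventh chord on E): V7/V.
A7: dominant seventh chord on A = scale degree 5 → V7.
D/F# has root D, degree 1 in D major, so I6.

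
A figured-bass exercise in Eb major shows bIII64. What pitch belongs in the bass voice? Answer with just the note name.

Db

bIII in Eb major has root Gb; the chord is Gb-Bb-Db.
The figure 64 means second inversion — the fifth is in the bass.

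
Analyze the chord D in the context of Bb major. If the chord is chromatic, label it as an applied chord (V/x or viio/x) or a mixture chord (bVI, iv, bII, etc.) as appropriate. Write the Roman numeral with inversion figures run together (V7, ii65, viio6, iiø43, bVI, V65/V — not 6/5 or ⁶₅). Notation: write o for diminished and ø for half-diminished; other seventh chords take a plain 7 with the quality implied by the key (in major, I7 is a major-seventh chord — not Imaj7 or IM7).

V/vi

The pitches D-F#-A form a major triad rooted on D.
D is not a diatonic chord root with this quality in Bb major, but it lies a perfect fifth above G (vi), so the chord functions as an applied dominant of vi.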